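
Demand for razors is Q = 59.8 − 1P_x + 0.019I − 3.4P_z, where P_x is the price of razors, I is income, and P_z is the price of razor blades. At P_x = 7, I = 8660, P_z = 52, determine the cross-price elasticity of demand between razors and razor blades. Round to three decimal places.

Substituting, Q = 59.8 − 1(7) + 0.019(8660) − 3.4(52) = 59.8 − 7 + 164.54 − 176.8 = 40.54.
∂Q/∂P_z = −3.4, so E_xy = -3.4·(52/40.54) ≈ -4.361.
E_xy < 0: the goods are complements.

-4.361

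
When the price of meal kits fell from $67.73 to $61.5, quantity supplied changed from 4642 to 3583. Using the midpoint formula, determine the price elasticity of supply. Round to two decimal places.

2.67

%Δq = (3583 − 4642)/[(4642 + 3583)/2] = -1059/4112.5 ≈ -0.2575.
%Δp = (61.5 − 67.73)/[(67.73 + 61.5)/2] = -6.23/64.615 ≈ -0.0964.
Arc elasticity E = %Δq/%Δp ≈ -0.2575/-0.0964 ≈ 2.67.
|E| > 1: supply is elastic over this range.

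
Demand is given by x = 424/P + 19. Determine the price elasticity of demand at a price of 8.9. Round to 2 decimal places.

At P = 8.9, x = 66.6404.
dx/dP = −424/P² = −5.3529.
Point elasticity E = (dx/dP)·(P/x) = -5.3529 × 8.9/66.6404 ≈ -0.71.
|E| < 1, so demand is inelastic at this price.

-0.71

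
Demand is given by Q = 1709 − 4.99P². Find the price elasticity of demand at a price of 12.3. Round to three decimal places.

At P = 12.3, Q = 954.0629.
dQ/dP = −2·4.99·P = −122.754.
Point elasticity E = (dQ/dP)·(P/Q) = -122.754 × 12.3/954.0629 ≈ -1.583.
|E| > 1, so demand is elastic at this price.

-1.583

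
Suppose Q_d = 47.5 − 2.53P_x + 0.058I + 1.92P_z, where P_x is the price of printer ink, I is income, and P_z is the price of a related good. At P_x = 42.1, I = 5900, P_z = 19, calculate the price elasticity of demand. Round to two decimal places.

At the given point, Q_d = 47.5 − 2.53(42.1) + 0.058(5900) + 1.92(19) = 47.5 − 106.513 + 342.2 + 36.48 = 319.667.
∂Q_d/∂P_x = −2.53, so E_p = (−2.53)·(42.1/319.667) ≈ -0.33.
|E_p| < 1: demand is inelastic.

-0.33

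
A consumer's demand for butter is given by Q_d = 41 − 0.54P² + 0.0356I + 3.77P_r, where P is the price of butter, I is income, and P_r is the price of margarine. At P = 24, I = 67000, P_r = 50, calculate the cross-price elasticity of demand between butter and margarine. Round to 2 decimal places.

0.08

First evaluate Q_d: 41 − 0.54(24)² + 0.0356(67000) + 3.77(50) = 41 − 311.04 + 2385.2 + 188.5 = 2303.66.
∂Q_d/∂P_r = +3.77, so E_xy = 3.77·(50/2303.66) ≈ 0.08.
E_xy > 0: the goods are substitutes.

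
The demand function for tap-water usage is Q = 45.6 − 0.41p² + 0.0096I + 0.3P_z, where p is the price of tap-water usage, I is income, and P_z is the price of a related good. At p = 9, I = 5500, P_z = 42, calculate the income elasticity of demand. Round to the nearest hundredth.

0.68

At the given point, Q = 45.6 − 0.41(9)² + 0.0096(5500) + 0.3(42) = 45.6 − 33.21 + 52.8 + 12.6 = 77.79.
∂Q/∂I = +0.0096, so E_I = 0.0096·(5500/77.79) ≈ 0.68.
E_I ∈ (0,1): normal good (necessity).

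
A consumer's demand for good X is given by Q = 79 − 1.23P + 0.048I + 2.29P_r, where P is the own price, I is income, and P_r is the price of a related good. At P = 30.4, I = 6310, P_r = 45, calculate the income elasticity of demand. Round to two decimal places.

0.68

Evaluating quantity at (P, I, P_r) gives Q = 79 − 1.23(30.4) + 0.048(6310) + 2.29(45) = 79 − 37.392 + 302.88 + 103.05 = 447.538.
∂Q/∂I = +0.048, so E_I = 0.048·(6310/447.538) ≈ 0.68.
E_I ∈ (0,1): normal good (necessity).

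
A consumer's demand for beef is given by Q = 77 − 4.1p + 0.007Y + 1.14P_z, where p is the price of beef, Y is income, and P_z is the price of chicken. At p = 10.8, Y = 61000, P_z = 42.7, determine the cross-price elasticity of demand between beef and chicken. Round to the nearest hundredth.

Q = 77 − 4.1(10.8) + 0.007(61000) + 1.14(42.7) = 77 − 44.28 + 427 + 48.678 = 508.398.
∂Q/∂P_z = +1.14, so E_xy = 1.14·(42.7/508.398) ≈ 0.10.
E_xy > 0: the goods are substitutes.

0.10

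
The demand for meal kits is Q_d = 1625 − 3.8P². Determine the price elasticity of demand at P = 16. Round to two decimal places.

At P = 16, Q_d = 652.2.
dQ_d/dP = −2·3.8·P = −121.6.
Point elasticity E = (dQ_d/dP)·(P/Q_d) = -121.6 × 16/652.2 ≈ -2.98.
|E| > 1, so demand is elastic at this price.

-2.98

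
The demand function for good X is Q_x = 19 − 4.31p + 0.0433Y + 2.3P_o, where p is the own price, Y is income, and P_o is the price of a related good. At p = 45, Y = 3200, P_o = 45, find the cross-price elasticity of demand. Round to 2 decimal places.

1.54

First evaluate Q_x: 19 − 4.31(45) + 0.0433(3200) + 2.3(45) = 19 − 193.95 + 138.56 + 103.5 = 67.11.
∂Q_x/∂P_o = +2.3, so E_xy = 2.3·(45/67.11) ≈ 1.54.
E_xy > 0: the goods are substitutes.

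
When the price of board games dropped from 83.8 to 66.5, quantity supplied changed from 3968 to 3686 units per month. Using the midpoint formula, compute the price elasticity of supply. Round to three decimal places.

%ΔQ = (3686 − 3968)/[(3968 + 3686)/2] = -282/3827 ≈ -0.0737.
%Δp = (66.5 − 83.8)/[(83.8 + 66.5)/2] = -17.3/75.15 ≈ -0.2302.
Arc elasticity E = %ΔQ/%Δp ≈ -0.0737/-0.2302 ≈ 0.320.
|E| < 1: supply is inelastic over this range.

0.320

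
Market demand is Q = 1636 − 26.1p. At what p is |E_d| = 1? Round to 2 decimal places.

For linear demand Q = a − bp, E = −bp/(a − bp). |E| = 1 ⇒ bp = a − bp ⇒ p = a/(2b).
p = 1636/(2·26.1) ≈ 31.34.

31.34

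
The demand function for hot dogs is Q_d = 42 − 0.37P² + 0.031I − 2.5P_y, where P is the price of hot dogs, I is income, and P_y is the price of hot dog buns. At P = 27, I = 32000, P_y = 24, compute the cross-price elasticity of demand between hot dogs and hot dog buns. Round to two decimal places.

First evaluate Q_d: 42 − 0.37(27)² + 0.031(32000) − 2.5(24) = 42 − 269.73 + 992 − 60 = 704.27.
∂Q_d/∂P_y = −2.5, so E_xy = -2.5·(24/704.27) ≈ -0.09.
E_xy < 0: the goods are complements.

-0.09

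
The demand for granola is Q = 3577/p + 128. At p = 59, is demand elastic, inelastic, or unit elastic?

inelastic

At p = 59, Q = 188.6271.
dQ/dp = −3577/p² = −1.0276.
Point elasticity E = (dQ/dp)·(p/Q) = -1.0276 × 59/188.6271 ≈ -0.321.
|E| ≈ 0.321 < 1, so demand is inelastic.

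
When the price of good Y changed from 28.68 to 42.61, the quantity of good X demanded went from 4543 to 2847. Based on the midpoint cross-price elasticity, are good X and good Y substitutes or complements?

complements

%ΔQ_x = (2847 − 4543)/[(4543+2847)/2] = -1696/3695 ≈ -0.4590.
%ΔP_y = (42.61 − 28.68)/[(28.68+42.61)/2] ≈ 0.3908.
E_xy = -0.4590/0.3908 ≈ -1.175.
E_xy < 0, so the goods are complements.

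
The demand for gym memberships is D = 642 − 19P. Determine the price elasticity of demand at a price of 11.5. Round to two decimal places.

-0.52

At P = 11.5, D = 423.5.
dD/dP = −19.
Point elasticity E = (dD/dP)·(P/D) = -19 × 11.5/423.5 ≈ -0.52.
|E| < 1, so demand is inelastic at this price.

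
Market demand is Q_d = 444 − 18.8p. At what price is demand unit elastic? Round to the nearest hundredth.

For linear demand Q_d = a − bp, E = −bp/(a − bp). |E| = 1 ⇒ bp = a − bp ⇒ p = a/(2b).
p = 444/(2·18.8) ≈ 11.81.

11.81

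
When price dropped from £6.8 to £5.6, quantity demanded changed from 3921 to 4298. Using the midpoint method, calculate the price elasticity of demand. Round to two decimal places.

-0.47

%Δq = (4298 − 3921)/[(3921 + 4298)/2] = 377/4109.5 ≈ 0.0917.
%Δp = (5.6 − 6.8)/[(6.8 + 5.6)/2] = -1.2/6.2 ≈ -0.1935.
Arc elasticity E = %Δq/%Δp ≈ 0.0917/-0.1935 ≈ -0.47.
|E| < 1: demand is inelastic over this range.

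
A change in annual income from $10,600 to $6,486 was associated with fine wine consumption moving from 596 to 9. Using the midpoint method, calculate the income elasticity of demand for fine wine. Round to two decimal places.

%ΔQ = (9 − 596)/[(596+9)/2] = -587/302.5 ≈ -1.9405.
%ΔI = (6,486 − 10,600)/[(10,600+6,486)/2] = -4114/8543 ≈ -0.4816.
E_I = %ΔQ/%ΔI ≈ 4.03.
E_I > 1: normal good (luxury).

4.03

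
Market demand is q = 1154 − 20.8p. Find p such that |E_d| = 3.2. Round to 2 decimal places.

Set −bp/(a − bp) = −3.2 ⇒ bp = 3.2(a − bp) ⇒ bp(1+3.2) = 3.2·a.
p = 3.2·1154/(20.8·4.2) ≈ 42.27.

42.27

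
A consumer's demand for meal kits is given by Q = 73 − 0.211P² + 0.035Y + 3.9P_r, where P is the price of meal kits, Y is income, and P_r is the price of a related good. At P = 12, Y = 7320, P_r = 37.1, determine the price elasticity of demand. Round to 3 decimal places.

At the given point, Q = 73 − 0.211(12)² + 0.035(7320) + 3.9(37.1) = 73 − 30.384 + 256.2 + 144.69 = 443.506.
∂Q/∂P = −2·0.211·P = -5.064, so E_p = -5.064·(12/443.506) ≈ -0.137.
|E_p| < 1: demand is inelastic.

-0.137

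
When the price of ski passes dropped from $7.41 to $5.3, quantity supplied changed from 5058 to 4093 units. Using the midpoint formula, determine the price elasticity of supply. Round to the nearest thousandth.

%ΔQ = (4093 − 5058)/[(5058 + 4093)/2] = -965/4575.5 ≈ -0.2109.
%Δp = (5.3 − 7.41)/[(7.41 + 5.3)/2] = -2.11/6.355 ≈ -0.3320.
Arc elasticity E = %ΔQ/%Δp ≈ -0.2109/-0.3320 ≈ 0.635.
|E| < 1: supply is inelastic over this range.

0.635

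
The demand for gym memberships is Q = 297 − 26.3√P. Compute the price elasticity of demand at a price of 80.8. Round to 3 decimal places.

-1.951

At P = 80.8, Q = 60.5924.
dQ/dP = −26.3/(2√P) = −26.3/(2·8.9889).
Point elasticity E = (dQ/dP)·(P/Q) = -1.4629 × 80.8/60.5924 ≈ -1.951.
|E| > 1, so demand is elastic at this price.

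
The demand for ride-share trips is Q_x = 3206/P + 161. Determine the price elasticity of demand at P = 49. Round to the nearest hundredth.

At P = 49, Q_x = 226.4286.
dQ_x/dP = −3206/P² = −1.3353.
Point elasticity E = (dQ_x/dP)·(P/Q_x) = -1.3353 × 49/226.4286 ≈ -0.29.
|E| < 1, so demand is inelastic at this price.

-0.29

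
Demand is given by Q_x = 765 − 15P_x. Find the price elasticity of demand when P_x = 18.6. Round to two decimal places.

-0.57

At P_x = 18.6, Q_x = 486.
dQ_x/dP_x = −15.
Point elasticity E = (dQ_x/dP_x)·(P_x/Q_x) = -15 × 18.6/486 ≈ -0.57.
|E| < 1, so demand is inelastic at this price.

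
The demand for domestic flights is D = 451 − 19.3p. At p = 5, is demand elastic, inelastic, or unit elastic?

inelastic

At p = 5, D = 354.5.
dD/dp = −19.3.
Point elasticity E = (dD/dp)·(p/D) = -19.3 × 5/354.5 ≈ -0.272.
|E| ≈ 0.272 < 1, so demand is inelastic.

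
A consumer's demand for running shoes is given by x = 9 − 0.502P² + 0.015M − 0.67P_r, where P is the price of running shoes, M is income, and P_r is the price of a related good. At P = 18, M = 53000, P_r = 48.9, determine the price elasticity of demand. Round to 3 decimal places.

Substituting, x = 9 − 0.502(18)² + 0.015(53000) − 0.67(48.9) = 9 − 162.648 + 795 − 32.763 = 608.589.
∂x/∂P = −2·0.502·P = -18.072, so E_p = -18.072·(18/608.589) ≈ -0.535.
|E_p| < 1: demand is inelastic.

-0.535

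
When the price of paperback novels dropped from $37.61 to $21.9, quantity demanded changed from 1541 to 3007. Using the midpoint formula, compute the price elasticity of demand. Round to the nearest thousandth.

-1.221

%ΔQ = (3007 − 1541)/[(1541 + 3007)/2] = 1466/2274 ≈ 0.6447.
%ΔP = (21.9 − 37.61)/[(37.61 + 21.9)/2] = -15.71/29.755 ≈ -0.5280.
Arc elasticity E = %ΔQ/%ΔP ≈ 0.6447/-0.5280 ≈ -1.221.
|E| > 1: demand is elastic over this range.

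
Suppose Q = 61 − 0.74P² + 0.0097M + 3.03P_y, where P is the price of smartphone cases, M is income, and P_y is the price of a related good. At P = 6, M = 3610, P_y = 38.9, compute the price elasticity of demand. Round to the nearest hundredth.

-0.28

Evaluating quantity at (P, M, P_y) gives Q = 61 − 0.74(6)² + 0.0097(3610) + 3.03(38.9) = 61 − 26.64 + 35.017 + 117.867 = 187.244.
∂Q/∂P = −2·0.74·P = -8.88, so E_p = -8.88·(6/187.244) ≈ -0.28.
|E_p| < 1: demand is inelastic.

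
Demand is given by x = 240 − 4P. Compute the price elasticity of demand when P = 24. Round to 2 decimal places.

-0.67

At P = 24, x = 144.
dx/dP = −4.
Point elasticity E = (dx/dP)·(P/x) = -4 × 24/144 ≈ -0.67.
|E| < 1, so demand is inelastic at this price.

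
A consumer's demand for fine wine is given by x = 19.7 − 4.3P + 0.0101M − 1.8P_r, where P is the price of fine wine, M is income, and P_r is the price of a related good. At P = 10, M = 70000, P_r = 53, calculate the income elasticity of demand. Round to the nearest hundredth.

First evaluate x: 19.7 − 4.3(10) + 0.0101(70000) − 1.8(53) = 19.7 − 43 + 707 − 95.4 = 588.3.
∂x/∂M = +0.0101, so E_I = 0.0101·(70000/588.3) ≈ 1.20.
E_I > 1: normal good (luxury).

1.20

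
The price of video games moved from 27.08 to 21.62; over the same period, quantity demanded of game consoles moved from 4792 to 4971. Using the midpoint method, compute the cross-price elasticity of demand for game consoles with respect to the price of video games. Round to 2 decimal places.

-0.16

%ΔQ_x = (4971 − 4792)/[(4792+4971)/2] = 179/4881.5 ≈ 0.0367.
%ΔP_y = (21.62 − 27.08)/[(27.08+21.62)/2] ≈ -0.2242.
E_xy = 0.0367/-0.2242 ≈ -0.16.
E_xy < 0, so game consoles and video games are complements.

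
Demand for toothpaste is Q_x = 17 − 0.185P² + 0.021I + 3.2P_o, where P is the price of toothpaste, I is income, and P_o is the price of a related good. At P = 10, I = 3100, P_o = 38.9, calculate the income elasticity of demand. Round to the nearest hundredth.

0.35

At the given point, Q_x = 17 − 0.185(10)² + 0.021(3100) + 3.2(38.9) = 17 − 18.5 + 65.1 + 124.48 = 188.08.
∂Q_x/∂I = +0.021, so E_I = 0.021·(3100/188.08) ≈ 0.35.
E_I ∈ (0,1): normal good (necessity).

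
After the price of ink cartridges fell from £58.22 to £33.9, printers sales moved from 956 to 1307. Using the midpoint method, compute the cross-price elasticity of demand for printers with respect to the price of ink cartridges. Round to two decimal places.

-0.59

%ΔQ_x = (1307 − 956)/[(956+1307)/2] = 351/1131.5 ≈ 0.3102.
%ΔP_y = (33.9 − 58.22)/[(58.22+33.9)/2] ≈ -0.5280.
E_xy = 0.3102/-0.5280 ≈ -0.59.
E_xy < 0, so printers and ink cartridges are complements.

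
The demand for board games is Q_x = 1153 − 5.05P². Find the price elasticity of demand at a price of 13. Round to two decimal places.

At P = 13, Q_x = 299.55.
dQ_x/dP = −2·5.05·P = −131.3.
Point elasticity E = (dQ_x/dP)·(P/Q_x) = -131.3 × 13/299.55 ≈ -5.70.
|E| > 1, so demand is elastic at this price.

-5.70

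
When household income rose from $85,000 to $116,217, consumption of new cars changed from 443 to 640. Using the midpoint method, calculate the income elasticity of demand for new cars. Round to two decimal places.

%ΔQ = (640 − 443)/[(443+640)/2] = 197/541.5 ≈ 0.3638.
%ΔY = (116,217 − 85,000)/[(85,000+116,217)/2] = 31217/100608.5 ≈ 0.3103.
E_I = %ΔQ/%ΔY ≈ 1.17.
E_I > 1: normal good (luxury).

1.17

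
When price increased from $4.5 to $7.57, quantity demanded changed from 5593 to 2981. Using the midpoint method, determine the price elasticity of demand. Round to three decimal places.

-1.198

%Δq = (2981 − 5593)/[(5593 + 2981)/2] = -2612/4287 ≈ -0.6093.
%ΔP = (7.57 − 4.5)/[(4.5 + 7.57)/2] = 3.07/6.035 ≈ 0.5087.
Arc elasticity E = %Δq/%ΔP ≈ -0.6093/0.5087 ≈ -1.198.
|E| > 1: demand is elastic over this range.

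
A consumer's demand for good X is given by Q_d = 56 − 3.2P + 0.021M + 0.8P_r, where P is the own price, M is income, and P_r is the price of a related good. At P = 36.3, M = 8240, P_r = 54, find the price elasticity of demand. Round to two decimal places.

-0.74

First evaluate Q_d: 56 − 3.2(36.3) + 0.021(8240) + 0.8(54) = 56 − 116.16 + 173.04 + 43.2 = 156.08.
∂Q_d/∂P = −3.2, so E_p = (−3.2)·(36.3/156.08) ≈ -0.74.
|E_p| < 1: demand is inelastic.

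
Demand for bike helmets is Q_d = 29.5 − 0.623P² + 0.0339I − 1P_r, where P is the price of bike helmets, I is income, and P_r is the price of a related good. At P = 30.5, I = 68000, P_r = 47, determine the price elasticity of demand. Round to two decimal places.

-0.68

At the given point, Q_d = 29.5 − 0.623(30.5)² + 0.0339(68000) − 1(47) = 29.5 − 579.5458 + 2305.2 − 47 = 1708.1543.
∂Q_d/∂P = −2·0.623·P = -38.003, so E_p = -38.003·(30.5/1708.1543) ≈ -0.68.
|E_p| < 1: demand is inelastic.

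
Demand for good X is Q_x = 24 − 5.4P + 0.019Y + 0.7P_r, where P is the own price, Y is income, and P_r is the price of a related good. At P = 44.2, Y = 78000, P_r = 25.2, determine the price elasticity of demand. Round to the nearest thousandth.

Q_x = 24 − 5.4(44.2) + 0.019(78000) + 0.7(25.2) = 24 − 238.68 + 1482 + 17.64 = 1284.96.
∂Q_x/∂P = −5.4, so E_p = (−5.4)·(44.2/1284.96) ≈ -0.186.
|E_p| < 1: demand is inelastic.

-0.186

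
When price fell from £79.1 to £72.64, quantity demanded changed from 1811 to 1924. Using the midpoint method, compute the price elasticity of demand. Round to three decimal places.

%ΔQ = (1924 − 1811)/[(1811 + 1924)/2] = 113/1867.5 ≈ 0.0605.
%Δp = (72.64 − 79.1)/[(79.1 + 72.64)/2] = -6.46/75.87 ≈ -0.0851.
Arc elasticity E = %ΔQ/%Δp ≈ 0.0605/-0.0851 ≈ -0.711.
|E| < 1: demand is inelastic over this range.

-0.711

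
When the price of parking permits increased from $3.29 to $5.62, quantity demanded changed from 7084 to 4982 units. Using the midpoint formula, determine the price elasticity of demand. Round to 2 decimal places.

-0.67

%Δq = (4982 − 7084)/[(7084 + 4982)/2] = -2102/6033 ≈ -0.3484.
%Δp = (5.62 − 3.29)/[(3.29 + 5.62)/2] = 2.33/4.455 ≈ 0.5230.
Arc elasticity E = %Δq/%Δp ≈ -0.3484/0.5230 ≈ -0.67.
|E| < 1: demand is inelastic over this range.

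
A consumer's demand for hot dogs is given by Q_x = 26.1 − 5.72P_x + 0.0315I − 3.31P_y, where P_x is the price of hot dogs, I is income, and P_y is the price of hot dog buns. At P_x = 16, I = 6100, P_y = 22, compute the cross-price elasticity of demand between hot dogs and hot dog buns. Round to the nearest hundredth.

-1.35

At the given point, Q_x = 26.1 − 5.72(16) + 0.0315(6100) − 3.31(22) = 26.1 − 91.52 + 192.15 − 72.82 = 53.91.
∂Q_x/∂P_y = −3.31, so E_xy = -3.31·(22/53.91) ≈ -1.35.
E_xy < 0: the goods are complements.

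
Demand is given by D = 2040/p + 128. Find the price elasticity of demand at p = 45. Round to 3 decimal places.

At p = 45, D = 173.3333.
dD/dp = −2040/p² = −1.0074.
Point elasticity E = (dD/dp)·(p/D) = -1.0074 × 45/173.3333 ≈ -0.262.
|E| < 1, so demand is inelastic at this price.

-0.262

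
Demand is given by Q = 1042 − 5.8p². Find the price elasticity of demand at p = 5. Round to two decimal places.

At p = 5, Q = 897.
dQ/dp = −2·5.8·p = −58.
Point elasticity E = (dQ/dp)·(p/Q) = -58 × 5/897 ≈ -0.32.
|E| < 1, so demand is inelastic at this price.

-0.32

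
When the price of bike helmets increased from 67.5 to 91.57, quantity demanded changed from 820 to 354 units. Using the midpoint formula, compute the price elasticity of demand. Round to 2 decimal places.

%ΔQ = (354 − 820)/[(820 + 354)/2] = -466/587 ≈ -0.7939.
%Δp = (91.57 − 67.5)/[(67.5 + 91.57)/2] = 24.07/79.535 ≈ 0.3026.
Arc elasticity E = %ΔQ/%Δp ≈ -0.7939/0.3026 ≈ -2.62.
|E| > 1: demand is elastic over this range.

-2.62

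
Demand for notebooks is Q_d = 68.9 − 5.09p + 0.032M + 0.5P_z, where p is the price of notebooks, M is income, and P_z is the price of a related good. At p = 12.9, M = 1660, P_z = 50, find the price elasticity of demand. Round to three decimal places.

-0.807

Substituting, Q_d = 68.9 − 5.09(12.9) + 0.032(1660) + 0.5(50) = 68.9 − 65.661 + 53.12 + 25 = 81.359.
∂Q_d/∂p = −5.09, so E_p = (−5.09)·(12.9/81.359) ≈ -0.807.
|E_p| < 1: demand is inelastic.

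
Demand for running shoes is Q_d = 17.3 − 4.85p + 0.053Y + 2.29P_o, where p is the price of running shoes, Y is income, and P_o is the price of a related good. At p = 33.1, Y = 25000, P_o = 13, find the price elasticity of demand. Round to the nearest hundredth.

-0.13

First evaluate Q_d: 17.3 − 4.85(33.1) + 0.053(25000) + 2.29(13) = 17.3 − 160.535 + 1325 + 29.77 = 1211.535.
∂Q_d/∂p = −4.85, so E_p = (−4.85)·(33.1/1211.535) ≈ -0.13.
|E_p| < 1: demand is inelastic.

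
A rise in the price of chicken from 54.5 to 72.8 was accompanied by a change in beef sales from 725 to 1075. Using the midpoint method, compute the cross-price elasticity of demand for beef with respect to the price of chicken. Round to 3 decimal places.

%ΔQ_x = (1075 − 725)/[(725+1075)/2] = 350/900 ≈ 0.3889.
%ΔP_y = (72.8 − 54.5)/[(54.5+72.8)/2] ≈ 0.2875.
E_xy = 0.3889/0.2875 ≈ 1.353.
E_xy > 0, so beef and chicken are substitutes.

1.353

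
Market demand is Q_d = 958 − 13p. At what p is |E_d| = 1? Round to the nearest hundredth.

For linear demand Q_d = a − bp, E = −bp/(a − bp). |E| = 1 ⇒ bp = a − bp ⇒ p = a/(2b).
p = 958/(2·13) ≈ 36.85.

36.85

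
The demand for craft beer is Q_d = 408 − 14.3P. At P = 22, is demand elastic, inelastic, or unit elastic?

elastic

At P = 22, Q_d = 93.4.
dQ_d/dP = −14.3.
Point elasticity E = (dQ_d/dP)·(P/Q_d) = -14.3 × 22/93.4 ≈ -3.368.
|E| ≈ 3.368 > 1, so demand is elastic.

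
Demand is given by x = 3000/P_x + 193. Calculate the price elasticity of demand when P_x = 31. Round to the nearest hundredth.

-0.33

At P_x = 31, x = 289.7742.
dx/dP_x = −3000/P_x² = −3.1217.
Point elasticity E = (dx/dP_x)·(P_x/x) = -3.1217 × 31/289.7742 ≈ -0.33.
|E| < 1, so demand is inelastic at this price.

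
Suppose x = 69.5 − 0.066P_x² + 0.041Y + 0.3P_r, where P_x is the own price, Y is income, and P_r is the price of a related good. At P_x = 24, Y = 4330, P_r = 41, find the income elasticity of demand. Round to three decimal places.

Evaluating quantity at (P_x, Y, P_r) gives x = 69.5 − 0.066(24)² + 0.041(4330) + 0.3(41) = 69.5 − 38.016 + 177.53 + 12.3 = 221.314.
∂x/∂Y = +0.041, so E_I = 0.041·(4330/221.314) ≈ 0.802.
E_I ∈ (0,1): normal good (necessity).

0.802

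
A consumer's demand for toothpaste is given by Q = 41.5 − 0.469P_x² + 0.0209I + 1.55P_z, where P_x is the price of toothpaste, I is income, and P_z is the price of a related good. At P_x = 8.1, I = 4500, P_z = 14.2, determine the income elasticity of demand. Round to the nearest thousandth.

First evaluate Q: 41.5 − 0.469(8.1)² + 0.0209(4500) + 1.55(14.2) = 41.5 − 30.7711 + 94.05 + 22.01 = 126.7889.
∂Q/∂I = +0.0209, so E_I = 0.0209·(4500/126.7889) ≈ 0.742.
E_I ∈ (0,1): normal good (necessity).

0.742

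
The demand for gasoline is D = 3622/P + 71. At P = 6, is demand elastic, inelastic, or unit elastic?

At P = 6, D = 674.6667.
dD/dP = −3622/P² = −100.6111.
Point elasticity E = (dD/dP)·(P/D) = -100.6111 × 6/674.6667 ≈ -0.895.
|E| ≈ 0.895 < 1, so demand is inelastic.

inelastic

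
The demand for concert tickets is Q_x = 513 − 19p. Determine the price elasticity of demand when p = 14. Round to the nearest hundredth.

At p = 14, Q_x = 247.
dQ_x/dp = −19.
Point elasticity E = (dQ_x/dp)·(p/Q_x) = -19 × 14/247 ≈ -1.08.
|E| > 1, so demand is elastic at this price.

-1.08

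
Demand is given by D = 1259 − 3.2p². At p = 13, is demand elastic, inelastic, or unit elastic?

elastic

At p = 13, D = 718.2.
dD/dp = −2·3.2·p = −83.2.
Point elasticity E = (dD/dp)·(p/D) = -83.2 × 13/718.2 ≈ -1.506.
|E| ≈ 1.506 > 1, so demand is elastic.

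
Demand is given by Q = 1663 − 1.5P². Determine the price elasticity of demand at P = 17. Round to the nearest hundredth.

-0.71

At P = 17, Q = 1229.5.
dQ/dP = −2·1.5·P = −51.
Point elasticity E = (dQ/dP)·(P/Q) = -51 × 17/1229.5 ≈ -0.71.
|E| < 1, so demand is inelastic at this price.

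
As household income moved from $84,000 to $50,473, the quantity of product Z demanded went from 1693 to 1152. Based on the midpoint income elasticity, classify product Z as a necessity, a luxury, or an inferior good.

necessity

%ΔQ = (1152 − 1693)/[(1693+1152)/2] = -541/1422.5 ≈ -0.3803.
%ΔY = (50,473 − 84,000)/[(84,000+50,473)/2] = -33527/67236.5 ≈ -0.4986.
E_I = %ΔQ/%ΔY ≈ 0.763.
E_I ∈ (0,1): normal good (necessity).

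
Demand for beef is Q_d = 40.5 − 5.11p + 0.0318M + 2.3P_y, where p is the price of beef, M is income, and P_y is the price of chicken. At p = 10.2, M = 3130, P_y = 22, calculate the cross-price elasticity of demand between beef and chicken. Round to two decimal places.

First evaluate Q_d: 40.5 − 5.11(10.2) + 0.0318(3130) + 2.3(22) = 40.5 − 52.122 + 99.534 + 50.6 = 138.512.
∂Q_d/∂P_y = +2.3, so E_xy = 2.3·(22/138.512) ≈ 0.37.
E_xy > 0: the goods are substitutes.

0.37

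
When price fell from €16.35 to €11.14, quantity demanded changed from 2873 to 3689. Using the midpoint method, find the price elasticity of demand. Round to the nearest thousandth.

-0.656

%Δq = (3689 − 2873)/[(2873 + 3689)/2] = 816/3281 ≈ 0.2487.
%ΔP = (11.14 − 16.35)/[(16.35 + 11.14)/2] = -5.21/13.745 ≈ -0.3790.
Arc elasticity E = %Δq/%ΔP ≈ 0.2487/-0.3790 ≈ -0.656.
|E| < 1: demand is inelastic over this range.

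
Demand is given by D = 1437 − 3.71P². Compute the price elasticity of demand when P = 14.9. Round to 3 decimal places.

-2.686

At P = 14.9, D = 613.3429.
dD/dP = −2·3.71·P = −110.558.
Point elasticity E = (dD/dP)·(P/D) = -110.558 × 14.9/613.3429 ≈ -2.686.
|E| > 1, so demand is elastic at this price.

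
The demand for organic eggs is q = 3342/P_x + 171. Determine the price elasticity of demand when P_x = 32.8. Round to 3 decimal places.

-0.373

At P_x = 32.8, q = 272.8902.
dq/dP_x = −3342/P_x² = −3.1064.
Point elasticity E = (dq/dP_x)·(P_x/q) = -3.1064 × 32.8/272.8902 ≈ -0.373.
|E| < 1, so demand is inelastic at this price.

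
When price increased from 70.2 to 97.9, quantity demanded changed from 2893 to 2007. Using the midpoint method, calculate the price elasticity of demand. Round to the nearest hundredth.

%ΔQ = (2007 − 2893)/[(2893 + 2007)/2] = -886/2450 ≈ -0.3616.
%ΔP = (97.9 − 70.2)/[(70.2 + 97.9)/2] = 27.7/84.05 ≈ 0.3296.
Arc elasticity E = %ΔQ/%ΔP ≈ -0.3616/0.3296 ≈ -1.10.
|E| > 1: demand is elastic over this range.

-1.10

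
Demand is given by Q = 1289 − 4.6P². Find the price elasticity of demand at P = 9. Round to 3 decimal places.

At P = 9, Q = 916.4.
dQ/dP = −2·4.6·P = −82.8.
Point elasticity E = (dQ/dP)·(P/Q) = -82.8 × 9/916.4 ≈ -0.813.
|E| < 1, so demand is inelastic at this price.

-0.813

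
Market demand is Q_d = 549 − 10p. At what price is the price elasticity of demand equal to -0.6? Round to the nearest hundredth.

20.59

Set −bp/(a − bp) = −0.6 ⇒ bp = 0.6(a − bp) ⇒ bp(1+0.6) = 0.6·a.
p = 0.6·549/(10·1.6) ≈ 20.59.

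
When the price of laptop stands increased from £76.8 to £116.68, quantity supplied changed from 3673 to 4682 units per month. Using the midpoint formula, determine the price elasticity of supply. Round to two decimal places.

%Δq = (4682 − 3673)/[(3673 + 4682)/2] = 1009/4177.5 ≈ 0.2415.
%ΔP = (116.68 − 76.8)/[(76.8 + 116.68)/2] = 39.88/96.74 ≈ 0.4122.
Arc elasticity E = %Δq/%ΔP ≈ 0.2415/0.4122 ≈ 0.59.
|E| < 1: supply is inelastic over this range.

0.59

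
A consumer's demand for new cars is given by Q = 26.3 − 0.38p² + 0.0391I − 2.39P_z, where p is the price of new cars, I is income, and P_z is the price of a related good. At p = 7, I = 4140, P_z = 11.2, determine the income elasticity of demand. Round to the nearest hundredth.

1.13

Evaluating quantity at (p, I, P_z) gives Q = 26.3 − 0.38(7)² + 0.0391(4140) − 2.39(11.2) = 26.3 − 18.62 + 161.874 − 26.768 = 142.786.
∂Q/∂I = +0.0391, so E_I = 0.0391·(4140/142.786) ≈ 1.13.
E_I > 1: normal good (luxury).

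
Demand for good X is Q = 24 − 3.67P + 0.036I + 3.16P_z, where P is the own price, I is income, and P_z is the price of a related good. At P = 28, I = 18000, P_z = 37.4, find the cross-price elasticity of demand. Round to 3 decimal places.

0.172

At the given point, Q = 24 − 3.67(28) + 0.036(18000) + 3.16(37.4) = 24 − 102.76 + 648 + 118.184 = 687.424.
∂Q/∂P_z = +3.16, so E_xy = 3.16·(37.4/687.424) ≈ 0.172.
E_xy > 0: the goods are substitutes.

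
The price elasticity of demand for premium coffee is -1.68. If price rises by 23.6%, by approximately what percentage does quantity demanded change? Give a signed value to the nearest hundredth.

-39.65

%ΔQ ≈ E × %ΔP = (-1.68) × (23.6%) ≈ -39.65%.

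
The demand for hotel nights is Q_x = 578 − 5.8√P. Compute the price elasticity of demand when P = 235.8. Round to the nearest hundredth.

At P = 235.8, Q_x = 488.9365.
dQ_x/dP = −5.8/(2√P) = −5.8/(2·15.3558).
Point elasticity E = (dQ_x/dP)·(P/Q_x) = -0.1889 × 235.8/488.9365 ≈ -0.09.
|E| < 1, so demand is inelastic at this price.

-0.09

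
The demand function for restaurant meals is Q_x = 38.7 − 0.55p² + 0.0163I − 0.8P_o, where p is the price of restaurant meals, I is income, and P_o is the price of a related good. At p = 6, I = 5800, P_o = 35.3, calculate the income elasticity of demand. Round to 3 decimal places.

1.110

Evaluating quantity at (p, I, P_o) gives Q_x = 38.7 − 0.55(6)² + 0.0163(5800) − 0.8(35.3) = 38.7 − 19.8 + 94.54 − 28.24 = 85.2.
∂Q_x/∂I = +0.0163, so E_I = 0.0163·(5800/85.2) ≈ 1.110.
E_I > 1: normal good (luxury).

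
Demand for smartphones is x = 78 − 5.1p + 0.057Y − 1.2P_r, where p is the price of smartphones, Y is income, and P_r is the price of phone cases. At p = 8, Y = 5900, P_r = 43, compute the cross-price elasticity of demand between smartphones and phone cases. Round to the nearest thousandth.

Substituting, x = 78 − 5.1(8) + 0.057(5900) − 1.2(43) = 78 − 40.8 + 336.3 − 51.6 = 321.9.
∂x/∂P_r = −1.2, so E_xy = -1.2·(43/321.9) ≈ -0.160.
E_xy < 0: the goods are complements.

-0.160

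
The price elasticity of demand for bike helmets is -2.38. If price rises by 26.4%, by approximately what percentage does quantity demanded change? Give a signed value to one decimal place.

%ΔQ ≈ E × %ΔP = (-2.38) × (26.4%) ≈ -62.8%.

-62.8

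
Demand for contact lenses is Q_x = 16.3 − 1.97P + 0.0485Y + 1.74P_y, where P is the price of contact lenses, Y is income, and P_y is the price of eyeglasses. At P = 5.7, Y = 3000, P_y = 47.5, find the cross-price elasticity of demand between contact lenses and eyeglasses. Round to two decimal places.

Substituting, Q_x = 16.3 − 1.97(5.7) + 0.0485(3000) + 1.74(47.5) = 16.3 − 11.229 + 145.5 + 82.65 = 233.221.
∂Q_x/∂P_y = +1.74, so E_xy = 1.74·(47.5/233.221) ≈ 0.35.
E_xy > 0: the goods are substitutes.

0.35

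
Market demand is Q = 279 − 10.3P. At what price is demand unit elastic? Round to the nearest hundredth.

For linear demand Q = a − bP, E = −bP/(a − bP). |E| = 1 ⇒ bP = a − bP ⇒ P = a/(2b).
P = 279/(2·10.3) ≈ 13.54.

13.54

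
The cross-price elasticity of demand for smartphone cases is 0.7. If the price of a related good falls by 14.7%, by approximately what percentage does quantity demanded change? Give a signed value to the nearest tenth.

%ΔQ ≈ E × %ΔP_y = (0.7) × (-14.7%) ≈ -10.3%.

-10.3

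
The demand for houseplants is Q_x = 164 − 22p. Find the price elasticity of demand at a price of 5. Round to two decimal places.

-2.04

At p = 5, Q_x = 54.
dQ_x/dp = −22.
Point elasticity E = (dQ_x/dp)·(p/Q_x) = -22 × 5/54 ≈ -2.04.
|E| > 1, so demand is elastic at this price.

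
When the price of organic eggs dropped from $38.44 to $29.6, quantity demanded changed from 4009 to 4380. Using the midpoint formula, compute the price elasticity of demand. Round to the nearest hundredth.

-0.34

%ΔQ = (4380 − 4009)/[(4009 + 4380)/2] = 371/4194.5 ≈ 0.0884.
%ΔP = (29.6 − 38.44)/[(38.44 + 29.6)/2] = -8.84/34.02 ≈ -0.2598.
Arc elasticity E = %ΔQ/%ΔP ≈ 0.0884/-0.2598 ≈ -0.34.
|E| < 1: demand is inelastic over this range.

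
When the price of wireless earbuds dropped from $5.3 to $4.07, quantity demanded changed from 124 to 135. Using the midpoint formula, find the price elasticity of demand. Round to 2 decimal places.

-0.32

%Δq = (135 − 124)/[(124 + 135)/2] = 11/129.5 ≈ 0.0849.
%ΔP = (4.07 − 5.3)/[(5.3 + 4.07)/2] = -1.23/4.685 ≈ -0.2625.
Arc elasticity E = %Δq/%ΔP ≈ 0.0849/-0.2625 ≈ -0.32.
|E| < 1: demand is inelastic over this range.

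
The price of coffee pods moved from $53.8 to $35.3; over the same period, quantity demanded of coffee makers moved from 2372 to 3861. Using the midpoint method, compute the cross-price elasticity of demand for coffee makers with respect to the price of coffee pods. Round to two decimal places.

-1.15

%ΔQ_x = (3861 − 2372)/[(2372+3861)/2] = 1489/3116.5 ≈ 0.4778.
%ΔP_y = (35.3 − 53.8)/[(53.8+35.3)/2] ≈ -0.4153.
E_xy = 0.4778/-0.4153 ≈ -1.15.
E_xy < 0, so coffee makers and coffee pods are complements.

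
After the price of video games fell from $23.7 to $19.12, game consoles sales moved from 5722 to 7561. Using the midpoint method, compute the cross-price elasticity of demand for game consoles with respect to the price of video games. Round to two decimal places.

%ΔQ_x = (7561 − 5722)/[(5722+7561)/2] = 1839/6641.5 ≈ 0.2769.
%ΔP_y = (19.12 − 23.7)/[(23.7+19.12)/2] ≈ -0.2139.
E_xy = 0.2769/-0.2139 ≈ -1.29.
E_xy < 0, so game consoles and video games are complements.

-1.29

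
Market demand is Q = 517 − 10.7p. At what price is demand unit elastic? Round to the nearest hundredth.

For linear demand Q = a − bp, E = −bp/(a − bp). |E| = 1 ⇒ bp = a − bp ⇒ p = a/(2b).
p = 517/(2·10.7) ≈ 24.16.

24.16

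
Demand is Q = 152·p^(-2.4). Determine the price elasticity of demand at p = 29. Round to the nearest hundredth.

-2.40

For a Cobb–Douglas (constant-elasticity) form Q = A·p^α·…, the elasticity with respect to p equals the exponent α at every point.
Here the exponent on p is -2.4, so the price elasticity of demand is -2.40.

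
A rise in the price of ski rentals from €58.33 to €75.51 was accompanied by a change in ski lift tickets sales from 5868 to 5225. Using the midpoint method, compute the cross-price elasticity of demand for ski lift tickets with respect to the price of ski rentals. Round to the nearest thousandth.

%ΔQ_x = (5225 − 5868)/[(5868+5225)/2] = -643/5546.5 ≈ -0.1159.
%ΔP_y = (75.51 − 58.33)/[(58.33+75.51)/2] ≈ 0.2567.
E_xy = -0.1159/0.2567 ≈ -0.452.
E_xy < 0, so ski lift tickets and ski rentals are complements.

-0.452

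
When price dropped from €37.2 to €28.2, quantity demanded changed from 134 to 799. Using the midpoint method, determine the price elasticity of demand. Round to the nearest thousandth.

%ΔQ = (799 − 134)/[(134 + 799)/2] = 665/466.5 ≈ 1.4255.
%Δp = (28.2 − 37.2)/[(37.2 + 28.2)/2] = -9/32.7 ≈ -0.2752.
Arc elasticity E = %ΔQ/%Δp ≈ 1.4255/-0.2752 ≈ -5.179.
|E| > 1: demand is elastic over this range.

-5.179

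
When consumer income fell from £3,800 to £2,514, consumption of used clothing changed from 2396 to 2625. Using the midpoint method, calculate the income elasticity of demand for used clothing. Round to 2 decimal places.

-0.22

%ΔQ = (2625 − 2396)/[(2396+2625)/2] = 229/2510.5 ≈ 0.0912.
%ΔY = (2,514 − 3,800)/[(3,800+2,514)/2] = -1286/3157 ≈ -0.4073.
E_I = %ΔQ/%ΔY ≈ -0.22.
E_I < 0: inferior good.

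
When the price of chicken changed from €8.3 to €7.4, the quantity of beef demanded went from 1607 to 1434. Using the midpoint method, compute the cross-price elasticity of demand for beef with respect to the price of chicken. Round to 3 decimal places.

0.992

%ΔQ_x = (1434 − 1607)/[(1607+1434)/2] = -173/1520.5 ≈ -0.1138.
%ΔP_y = (7.4 − 8.3)/[(8.3+7.4)/2] ≈ -0.1146.
E_xy = -0.1138/-0.1146 ≈ 0.992.
E_xy > 0, so beef and chicken are substitutes.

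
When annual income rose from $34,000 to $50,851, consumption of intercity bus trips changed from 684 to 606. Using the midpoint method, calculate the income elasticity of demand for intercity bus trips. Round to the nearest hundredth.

%ΔQ = (606 − 684)/[(684+606)/2] = -78/645 ≈ -0.1209.
%ΔI = (50,851 − 34,000)/[(34,000+50,851)/2] = 16851/42425.5 ≈ 0.3972.
E_I = %ΔQ/%ΔI ≈ -0.30.
E_I < 0: inferior good.

-0.30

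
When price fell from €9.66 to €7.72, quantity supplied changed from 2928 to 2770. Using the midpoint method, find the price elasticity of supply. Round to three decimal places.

%ΔQ = (2770 − 2928)/[(2928 + 2770)/2] = -158/2849 ≈ -0.0555.
%Δp = (7.72 − 9.66)/[(9.66 + 7.72)/2] = -1.94/8.69 ≈ -0.2232.
Arc elasticity E = %ΔQ/%Δp ≈ -0.0555/-0.2232 ≈ 0.248.
|E| < 1: supply is inelastic over this range.

0.248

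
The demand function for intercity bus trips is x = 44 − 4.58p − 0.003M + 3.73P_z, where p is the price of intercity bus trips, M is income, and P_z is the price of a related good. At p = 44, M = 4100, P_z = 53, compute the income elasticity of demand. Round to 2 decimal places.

-0.44

Substituting, x = 44 − 4.58(44) − 0.003(4100) + 3.73(53) = 44 − 201.52 − 12.3 + 197.69 = 27.87.
∂x/∂M = −0.003, so E_I = -0.003·(4100/27.87) ≈ -0.44.
E_I < 0: inferior good.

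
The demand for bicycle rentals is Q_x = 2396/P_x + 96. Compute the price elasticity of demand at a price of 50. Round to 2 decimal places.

-0.33

At P_x = 50, Q_x = 143.92.
dQ_x/dP_x = −2396/P_x² = −0.9584.
Point elasticity E = (dQ_x/dP_x)·(P_x/Q_x) = -0.9584 × 50/143.92 ≈ -0.33.
|E| < 1, so demand is inelastic at this price.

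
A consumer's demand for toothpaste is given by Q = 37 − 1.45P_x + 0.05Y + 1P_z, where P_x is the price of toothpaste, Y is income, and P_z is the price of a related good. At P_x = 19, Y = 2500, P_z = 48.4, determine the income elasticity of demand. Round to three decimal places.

Q = 37 − 1.45(19) + 0.05(2500) + 1(48.4) = 37 − 27.55 + 125 + 48.4 = 182.85.
∂Q/∂Y = +0.05, so E_I = 0.05·(2500/182.85) ≈ 0.684.
E_I ∈ (0,1): normal good (necessity).

0.684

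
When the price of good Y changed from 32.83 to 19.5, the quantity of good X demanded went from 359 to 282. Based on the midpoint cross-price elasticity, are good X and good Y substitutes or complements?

substitutes

%ΔQ_x = (282 − 359)/[(359+282)/2] = -77/320.5 ≈ -0.2402.
%ΔP_y = (19.5 − 32.83)/[(32.83+19.5)/2] ≈ -0.5095.
E_xy = -0.2402/-0.5095 ≈ 0.472.
E_xy > 0, so the goods are substitutes.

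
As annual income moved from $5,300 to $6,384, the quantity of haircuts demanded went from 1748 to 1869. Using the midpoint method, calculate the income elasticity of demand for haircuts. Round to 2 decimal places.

%ΔQ = (1869 − 1748)/[(1748+1869)/2] = 121/1808.5 ≈ 0.0669.
%ΔM = (6,384 − 5,300)/[(5,300+6,384)/2] = 1084/5842 ≈ 0.1856.
E_I = %ΔQ/%ΔM ≈ 0.36.
E_I ∈ (0,1): normal good (necessity).

0.36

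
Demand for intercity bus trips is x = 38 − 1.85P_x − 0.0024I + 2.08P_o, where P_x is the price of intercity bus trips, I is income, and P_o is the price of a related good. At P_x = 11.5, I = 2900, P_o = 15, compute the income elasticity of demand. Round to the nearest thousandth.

First evaluate x: 38 − 1.85(11.5) − 0.0024(2900) + 2.08(15) = 38 − 21.275 − 6.96 + 31.2 = 40.965.
∂x/∂I = −0.0024, so E_I = -0.0024·(2900/40.965) ≈ -0.170.
E_I < 0: inferior good.

-0.170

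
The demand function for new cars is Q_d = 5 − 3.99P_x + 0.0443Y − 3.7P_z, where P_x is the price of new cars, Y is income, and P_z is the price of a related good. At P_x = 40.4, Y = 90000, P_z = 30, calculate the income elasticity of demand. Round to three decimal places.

1.072

Substituting, Q_d = 5 − 3.99(40.4) + 0.0443(90000) − 3.7(30) = 5 − 161.196 + 3987 − 111 = 3719.804.
∂Q_d/∂Y = +0.0443, so E_I = 0.0443·(90000/3719.804) ≈ 1.072.
E_I > 1: normal good (luxury).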